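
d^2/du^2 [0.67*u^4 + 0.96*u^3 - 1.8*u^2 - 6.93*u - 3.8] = 8.04*u^2 + 5.76*u - 3.6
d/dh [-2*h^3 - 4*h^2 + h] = -6*h^2 - 8*h + 1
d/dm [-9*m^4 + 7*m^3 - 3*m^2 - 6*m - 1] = -36*m^3 + 21*m^2 - 6*m - 6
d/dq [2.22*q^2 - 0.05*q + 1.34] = 4.44*q - 0.05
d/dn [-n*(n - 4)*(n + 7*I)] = -3*n^2 + n*(8 - 14*I) + 28*I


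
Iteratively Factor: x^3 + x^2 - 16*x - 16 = (x - 4)*(x^2 + 5*x + 4) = (x - 4)*(x + 1)*(x + 4)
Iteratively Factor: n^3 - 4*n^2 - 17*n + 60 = (n - 3)*(n^2 - n - 20) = (n - 3)*(n + 4)*(n - 5)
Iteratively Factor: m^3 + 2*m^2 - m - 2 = (m + 1)*(m^2 + m - 2) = (m - 1)*(m + 1)*(m + 2)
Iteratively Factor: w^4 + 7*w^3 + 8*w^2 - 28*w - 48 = (w - 2)*(w^3 + 9*w^2 + 26*w + 24) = (w - 2)*(w + 3)*(w^2 + 6*w + 8) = (w - 2)*(w + 2)*(w + 3)*(w + 4)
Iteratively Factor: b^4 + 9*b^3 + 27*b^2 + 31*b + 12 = (b + 3)*(b^3 + 6*b^2 + 9*b + 4) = (b + 3)*(b + 4)*(b^2 + 2*b + 1) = (b + 1)*(b + 3)*(b + 4)*(b + 1)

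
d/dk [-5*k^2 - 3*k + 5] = -10*k - 3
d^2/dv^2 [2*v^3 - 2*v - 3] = 12*v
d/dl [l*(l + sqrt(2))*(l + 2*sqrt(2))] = 3*l^2 + 6*sqrt(2)*l + 4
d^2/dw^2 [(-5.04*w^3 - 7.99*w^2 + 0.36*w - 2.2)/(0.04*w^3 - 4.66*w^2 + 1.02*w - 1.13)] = (-1.90448*w^6 + 1.23724799999991*w^5 - 1.22260800000004*w^4 - 16.2530399999999*w^3 + 0.307860000000005*w^2 + 12.158016*w - 0.983229999999994)/(6.4e-5*w^9 - 0.022368*w^8 + 2.610768*w^7 - 102.340888*w^6 + 67.838376*w^5 - 88.4373*w^4 + 33.441132*w^3 - 21.378018*w^2 + 3.907314*w - 1.442897)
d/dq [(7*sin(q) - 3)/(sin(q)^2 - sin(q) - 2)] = (-7*sin(q)^2 + 6*sin(q) - 17)*cos(q)/(sin(q) + cos(q)^2 + 1)^2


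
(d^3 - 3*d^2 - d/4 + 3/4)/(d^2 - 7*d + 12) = (d^2 - 1/4)/(d - 4)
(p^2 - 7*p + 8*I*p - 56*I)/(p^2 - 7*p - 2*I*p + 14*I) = (p + 8*I)/(p - 2*I)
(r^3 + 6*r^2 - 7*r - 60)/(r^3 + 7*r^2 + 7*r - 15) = (r^2 + r - 12)/(r^2 + 2*r - 3)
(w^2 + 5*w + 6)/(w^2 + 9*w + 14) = (w + 3)/(w + 7)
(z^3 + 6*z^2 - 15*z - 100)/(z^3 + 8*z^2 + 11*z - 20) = (z^2 + z - 20)/(z^2 + 3*z - 4)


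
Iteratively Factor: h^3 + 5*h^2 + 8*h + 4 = (h + 2)*(h^2 + 3*h + 2) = (h + 2)^2*(h + 1)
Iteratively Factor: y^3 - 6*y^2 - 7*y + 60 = (y - 4)*(y^2 - 2*y - 15) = (y - 4)*(y + 3)*(y - 5)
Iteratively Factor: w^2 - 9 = (w - 3)*(w + 3)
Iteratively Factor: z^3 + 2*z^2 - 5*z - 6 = (z + 1)*(z^2 + z - 6) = (z + 1)*(z + 3)*(z - 2)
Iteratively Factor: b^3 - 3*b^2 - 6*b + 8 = (b - 4)*(b^2 + b - 2) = (b - 4)*(b - 1)*(b + 2)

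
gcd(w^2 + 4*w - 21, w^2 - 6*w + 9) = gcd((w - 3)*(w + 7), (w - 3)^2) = w - 3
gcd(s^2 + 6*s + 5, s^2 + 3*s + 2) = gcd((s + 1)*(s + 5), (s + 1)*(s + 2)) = s + 1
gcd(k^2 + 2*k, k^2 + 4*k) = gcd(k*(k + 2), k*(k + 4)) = k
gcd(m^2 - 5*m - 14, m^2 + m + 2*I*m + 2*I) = 1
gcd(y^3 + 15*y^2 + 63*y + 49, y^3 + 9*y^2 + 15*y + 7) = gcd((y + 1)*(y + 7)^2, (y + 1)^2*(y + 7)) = y^2 + 8*y + 7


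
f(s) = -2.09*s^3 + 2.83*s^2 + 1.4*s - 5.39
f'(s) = -6.27*s^2 + 5.66*s + 1.4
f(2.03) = -8.37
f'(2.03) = -12.95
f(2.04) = -8.50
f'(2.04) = -13.15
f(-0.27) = -5.52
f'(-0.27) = -0.59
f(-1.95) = 18.14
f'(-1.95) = -33.48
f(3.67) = -65.45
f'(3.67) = -62.28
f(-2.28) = 30.90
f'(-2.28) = -44.10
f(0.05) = -5.31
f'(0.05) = 1.67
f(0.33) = -4.69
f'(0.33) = 2.58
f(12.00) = -3192.59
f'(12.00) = -833.56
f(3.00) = -32.15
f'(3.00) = -38.05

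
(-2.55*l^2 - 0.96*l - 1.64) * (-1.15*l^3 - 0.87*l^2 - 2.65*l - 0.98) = 2.9325*l^5 + 3.3225*l^4 + 9.4787*l^3 + 6.4698*l^2 + 5.2868*l + 1.6072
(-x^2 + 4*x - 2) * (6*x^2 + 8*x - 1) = -6*x^4 + 16*x^3 + 21*x^2 - 20*x + 2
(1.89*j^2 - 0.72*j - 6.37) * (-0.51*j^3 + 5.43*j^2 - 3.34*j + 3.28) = -0.9639*j^5 + 10.6299*j^4 - 6.9735*j^3 - 25.9851*j^2 + 18.9142*j - 20.8936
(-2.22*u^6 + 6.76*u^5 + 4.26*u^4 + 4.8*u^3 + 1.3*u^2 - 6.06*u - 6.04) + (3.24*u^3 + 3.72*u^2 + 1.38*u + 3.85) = -2.22*u^6 + 6.76*u^5 + 4.26*u^4 + 8.04*u^3 + 5.02*u^2 - 4.68*u - 2.19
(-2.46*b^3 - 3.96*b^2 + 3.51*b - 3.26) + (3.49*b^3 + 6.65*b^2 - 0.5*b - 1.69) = 1.03*b^3 + 2.69*b^2 + 3.01*b - 4.95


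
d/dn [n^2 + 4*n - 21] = 2*n + 4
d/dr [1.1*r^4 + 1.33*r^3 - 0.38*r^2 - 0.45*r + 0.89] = 4.4*r^3 + 3.99*r^2 - 0.76*r - 0.45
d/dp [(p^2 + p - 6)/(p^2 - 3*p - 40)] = 2*(-2*p^2 - 34*p - 29)/(p^4 - 6*p^3 - 71*p^2 + 240*p + 1600)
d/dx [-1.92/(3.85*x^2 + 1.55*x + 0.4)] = (14.784*x + 2.976)/(3.85*x^2 + 1.55*x + 0.4)^2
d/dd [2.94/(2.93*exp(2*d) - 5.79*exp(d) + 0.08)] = (17.0226 - 17.2284*exp(d))*exp(d)/(2.93*exp(2*d) - 5.79*exp(d) + 0.08)^2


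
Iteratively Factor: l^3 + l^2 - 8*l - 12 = (l + 2)*(l^2 - l - 6) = (l + 2)^2*(l - 3)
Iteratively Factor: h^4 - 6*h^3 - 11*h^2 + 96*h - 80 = (h - 4)*(h^3 - 2*h^2 - 19*h + 20) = (h - 4)*(h - 1)*(h^2 - h - 20) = (h - 4)*(h - 1)*(h + 4)*(h - 5)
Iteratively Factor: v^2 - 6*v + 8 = (v - 4)*(v - 2)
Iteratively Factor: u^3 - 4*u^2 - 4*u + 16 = (u + 2)*(u^2 - 6*u + 8) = (u - 2)*(u + 2)*(u - 4)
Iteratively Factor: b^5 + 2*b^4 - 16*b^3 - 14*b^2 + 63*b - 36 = (b - 3)*(b^4 + 5*b^3 - b^2 - 17*b + 12) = (b - 3)*(b + 4)*(b^3 + b^2 - 5*b + 3) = (b - 3)*(b - 1)*(b + 4)*(b^2 + 2*b - 3) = (b - 3)*(b - 1)^2*(b + 4)*(b + 3)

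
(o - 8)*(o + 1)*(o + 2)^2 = o^4 - 3*o^3 - 32*o^2 - 60*o - 32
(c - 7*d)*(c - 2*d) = c^2 - 9*c*d + 14*d^2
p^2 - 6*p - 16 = (p - 8)*(p + 2)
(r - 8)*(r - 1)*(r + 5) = r^3 - 4*r^2 - 37*r + 40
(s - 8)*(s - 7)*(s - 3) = s^3 - 18*s^2 + 101*s - 168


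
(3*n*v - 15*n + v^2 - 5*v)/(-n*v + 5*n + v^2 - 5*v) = (3*n + v)/(-n + v)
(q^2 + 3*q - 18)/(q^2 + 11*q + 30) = (q - 3)/(q + 5)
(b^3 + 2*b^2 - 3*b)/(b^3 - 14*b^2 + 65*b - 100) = b*(b^2 + 2*b - 3)/(b^3 - 14*b^2 + 65*b - 100)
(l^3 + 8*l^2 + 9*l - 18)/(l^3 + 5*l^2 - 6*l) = (l + 3)/l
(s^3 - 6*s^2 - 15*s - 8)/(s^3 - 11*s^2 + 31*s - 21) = (s^3 - 6*s^2 - 15*s - 8)/(s^3 - 11*s^2 + 31*s - 21)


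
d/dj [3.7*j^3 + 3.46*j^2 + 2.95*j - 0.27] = 11.1*j^2 + 6.92*j + 2.95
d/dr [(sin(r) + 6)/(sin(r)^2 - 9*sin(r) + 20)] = (-12*sin(r) + cos(r)^2 + 73)*cos(r)/(sin(r)^2 - 9*sin(r) + 20)^2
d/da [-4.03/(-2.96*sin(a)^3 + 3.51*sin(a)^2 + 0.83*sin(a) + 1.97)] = (-35.7864*sin(a)^2 + 28.2906*sin(a) + 3.3449)*cos(a)/(-2.96*sin(a)^3 + 3.51*sin(a)^2 + 0.83*sin(a) + 1.97)^2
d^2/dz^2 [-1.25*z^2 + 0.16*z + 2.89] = -2.50000000000000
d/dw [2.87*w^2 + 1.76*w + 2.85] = 5.74*w + 1.76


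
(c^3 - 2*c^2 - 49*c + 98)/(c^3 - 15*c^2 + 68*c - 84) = (c + 7)/(c - 6)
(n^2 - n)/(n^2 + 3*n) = (n - 1)/(n + 3)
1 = 1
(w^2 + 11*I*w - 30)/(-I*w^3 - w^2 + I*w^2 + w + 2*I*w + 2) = (w^2 + 11*I*w - 30)/(-I*w^3 - w^2 + I*w^2 + w + 2*I*w + 2)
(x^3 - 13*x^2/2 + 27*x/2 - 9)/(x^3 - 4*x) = (2*x^2 - 9*x + 9)/(2*x*(x + 2))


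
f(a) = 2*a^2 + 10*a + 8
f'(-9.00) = -26.00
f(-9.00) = 80.00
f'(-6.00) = -14.00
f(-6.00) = 20.00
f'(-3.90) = -5.60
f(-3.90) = -0.58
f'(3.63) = 24.52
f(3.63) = 70.65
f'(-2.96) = -1.84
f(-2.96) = -4.08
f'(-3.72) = -4.88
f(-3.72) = -1.52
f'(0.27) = 11.08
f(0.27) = 10.85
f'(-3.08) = -2.32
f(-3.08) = -3.83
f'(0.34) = 11.36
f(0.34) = 11.63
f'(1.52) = 16.08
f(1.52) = 27.82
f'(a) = 4*a + 10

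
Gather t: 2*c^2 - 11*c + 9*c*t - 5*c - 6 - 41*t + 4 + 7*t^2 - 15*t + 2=2*c^2 - 16*c + 7*t^2 + t*(9*c - 56)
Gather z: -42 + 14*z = 14*z - 42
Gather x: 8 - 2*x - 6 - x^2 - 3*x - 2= -x^2 - 5*x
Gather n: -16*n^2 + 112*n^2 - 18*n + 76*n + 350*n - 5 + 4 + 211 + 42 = 96*n^2 + 408*n + 252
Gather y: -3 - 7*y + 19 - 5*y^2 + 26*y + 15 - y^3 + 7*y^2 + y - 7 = -y^3 + 2*y^2 + 20*y + 24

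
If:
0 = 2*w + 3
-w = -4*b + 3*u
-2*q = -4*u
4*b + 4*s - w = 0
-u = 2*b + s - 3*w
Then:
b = -111/56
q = -30/7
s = 45/28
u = -15/7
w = -3/2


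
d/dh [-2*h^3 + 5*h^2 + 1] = 2*h*(5 - 3*h)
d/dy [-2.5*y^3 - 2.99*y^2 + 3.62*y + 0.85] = -7.5*y^2 - 5.98*y + 3.62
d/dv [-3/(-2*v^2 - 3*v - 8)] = 3*(-4*v - 3)/(2*v^2 + 3*v + 8)^2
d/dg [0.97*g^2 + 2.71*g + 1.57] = 1.94*g + 2.71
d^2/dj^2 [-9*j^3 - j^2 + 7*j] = -54*j - 2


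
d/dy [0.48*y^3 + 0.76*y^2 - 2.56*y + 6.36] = 1.44*y^2 + 1.52*y - 2.56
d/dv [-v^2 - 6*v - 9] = -2*v - 6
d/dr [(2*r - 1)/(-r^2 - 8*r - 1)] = 2*(r^2 - r - 5)/(r^4 + 16*r^3 + 66*r^2 + 16*r + 1)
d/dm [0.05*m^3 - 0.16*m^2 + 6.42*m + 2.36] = 0.15*m^2 - 0.32*m + 6.42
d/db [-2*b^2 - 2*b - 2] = -4*b - 2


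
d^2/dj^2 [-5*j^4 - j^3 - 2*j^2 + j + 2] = -60*j^2 - 6*j - 4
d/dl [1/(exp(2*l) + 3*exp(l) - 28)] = (-2*exp(l) - 3)*exp(l)/(exp(2*l) + 3*exp(l) - 28)^2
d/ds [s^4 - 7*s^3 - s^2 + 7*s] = 4*s^3 - 21*s^2 - 2*s + 7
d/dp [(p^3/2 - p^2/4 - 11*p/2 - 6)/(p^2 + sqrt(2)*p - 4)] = ((2*p + sqrt(2))*(-2*p^3 + p^2 + 22*p + 24) + 2*(p^2 + sqrt(2)*p - 4)*(3*p^2 - p - 11))/(4*(p^2 + sqrt(2)*p - 4)^2)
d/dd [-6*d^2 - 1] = -12*d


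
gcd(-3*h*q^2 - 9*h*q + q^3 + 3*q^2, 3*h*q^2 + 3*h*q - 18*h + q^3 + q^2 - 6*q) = q + 3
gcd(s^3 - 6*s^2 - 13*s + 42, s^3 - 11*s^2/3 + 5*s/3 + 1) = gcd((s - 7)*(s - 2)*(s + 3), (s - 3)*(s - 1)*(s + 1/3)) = 1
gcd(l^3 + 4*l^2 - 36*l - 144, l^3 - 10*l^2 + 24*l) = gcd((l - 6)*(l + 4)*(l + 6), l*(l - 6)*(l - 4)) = l - 6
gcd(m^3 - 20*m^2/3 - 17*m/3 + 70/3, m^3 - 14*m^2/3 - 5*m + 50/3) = m^2 + m/3 - 10/3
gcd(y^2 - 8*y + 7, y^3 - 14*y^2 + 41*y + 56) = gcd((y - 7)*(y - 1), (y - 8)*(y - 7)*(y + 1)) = y - 7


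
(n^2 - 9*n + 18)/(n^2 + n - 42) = (n - 3)/(n + 7)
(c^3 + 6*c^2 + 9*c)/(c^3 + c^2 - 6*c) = (c + 3)/(c - 2)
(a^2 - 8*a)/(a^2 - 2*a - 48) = a/(a + 6)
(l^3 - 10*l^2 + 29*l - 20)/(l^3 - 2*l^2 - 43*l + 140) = (l - 1)/(l + 7)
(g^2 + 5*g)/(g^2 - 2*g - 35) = g/(g - 7)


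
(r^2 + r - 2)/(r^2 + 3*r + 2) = (r - 1)/(r + 1)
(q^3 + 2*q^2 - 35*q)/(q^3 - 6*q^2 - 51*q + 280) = q/(q - 8)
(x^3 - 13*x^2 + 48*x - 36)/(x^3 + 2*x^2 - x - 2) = (x^2 - 12*x + 36)/(x^2 + 3*x + 2)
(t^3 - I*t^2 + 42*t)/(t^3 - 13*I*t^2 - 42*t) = (t + 6*I)/(t - 6*I)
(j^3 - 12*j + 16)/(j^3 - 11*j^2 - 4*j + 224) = (j^2 - 4*j + 4)/(j^2 - 15*j + 56)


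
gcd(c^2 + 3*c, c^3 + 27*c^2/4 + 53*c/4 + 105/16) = 1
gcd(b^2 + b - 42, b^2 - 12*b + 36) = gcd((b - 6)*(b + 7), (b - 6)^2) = b - 6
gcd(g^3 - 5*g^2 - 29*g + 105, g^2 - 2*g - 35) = g^2 - 2*g - 35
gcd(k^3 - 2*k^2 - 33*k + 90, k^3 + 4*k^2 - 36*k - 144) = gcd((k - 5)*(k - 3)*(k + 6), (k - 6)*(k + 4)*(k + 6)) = k + 6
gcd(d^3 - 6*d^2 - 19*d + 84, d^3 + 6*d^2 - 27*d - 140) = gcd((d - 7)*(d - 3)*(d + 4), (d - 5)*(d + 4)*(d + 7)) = d + 4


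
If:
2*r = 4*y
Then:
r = 2*y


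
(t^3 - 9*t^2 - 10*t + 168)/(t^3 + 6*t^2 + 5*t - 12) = (t^2 - 13*t + 42)/(t^2 + 2*t - 3)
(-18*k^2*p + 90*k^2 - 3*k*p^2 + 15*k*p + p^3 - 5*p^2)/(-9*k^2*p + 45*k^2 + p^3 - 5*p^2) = (-6*k + p)/(-3*k + p)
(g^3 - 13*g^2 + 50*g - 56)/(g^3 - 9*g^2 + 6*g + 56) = (g - 2)/(g + 2)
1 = 1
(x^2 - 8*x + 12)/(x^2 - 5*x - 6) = (x - 2)/(x + 1)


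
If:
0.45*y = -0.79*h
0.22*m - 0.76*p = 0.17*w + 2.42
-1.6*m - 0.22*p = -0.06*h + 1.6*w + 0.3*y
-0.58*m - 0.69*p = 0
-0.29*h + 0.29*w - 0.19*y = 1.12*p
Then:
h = -8.55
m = 1.87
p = -1.57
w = -4.79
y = 15.00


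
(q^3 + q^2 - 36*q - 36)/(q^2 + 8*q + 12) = (q^2 - 5*q - 6)/(q + 2)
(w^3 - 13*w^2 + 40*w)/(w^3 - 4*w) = (w^2 - 13*w + 40)/(w^2 - 4)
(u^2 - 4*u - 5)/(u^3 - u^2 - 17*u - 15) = 1/(u + 3)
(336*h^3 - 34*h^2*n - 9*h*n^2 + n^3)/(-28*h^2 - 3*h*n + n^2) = (-48*h^2 - 2*h*n + n^2)/(4*h + n)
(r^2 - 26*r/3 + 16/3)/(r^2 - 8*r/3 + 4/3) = (r - 8)/(r - 2)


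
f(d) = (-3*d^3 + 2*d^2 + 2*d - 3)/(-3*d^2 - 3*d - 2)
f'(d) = (6*d + 3)*(-3*d^3 + 2*d^2 + 2*d - 3)/(-3*d^2 - 3*d - 2)^2 + (-9*d^2 + 4*d + 2)/(-3*d^2 - 3*d - 2) = (9*d^4 + 18*d^3 + 18*d^2 - 26*d - 13)/(9*d^4 + 18*d^3 + 21*d^2 + 12*d + 4)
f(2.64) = 1.26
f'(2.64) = 0.85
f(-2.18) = -3.42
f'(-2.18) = 1.55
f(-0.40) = 2.57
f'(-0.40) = -0.39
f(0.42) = 0.54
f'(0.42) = -1.33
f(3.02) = 1.60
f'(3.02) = 0.89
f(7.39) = 5.80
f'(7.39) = 0.99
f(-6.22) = -7.89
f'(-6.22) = 1.01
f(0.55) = 0.39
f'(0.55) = -0.87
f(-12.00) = -13.68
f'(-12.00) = 1.00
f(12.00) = 10.37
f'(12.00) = 1.00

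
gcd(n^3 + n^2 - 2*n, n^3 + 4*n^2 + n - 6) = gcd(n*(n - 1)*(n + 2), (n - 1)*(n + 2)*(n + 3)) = n^2 + n - 2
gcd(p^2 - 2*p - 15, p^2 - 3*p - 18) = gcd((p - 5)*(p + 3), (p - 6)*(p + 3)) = p + 3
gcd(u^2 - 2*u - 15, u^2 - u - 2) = 1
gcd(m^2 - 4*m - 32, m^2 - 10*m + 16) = m - 8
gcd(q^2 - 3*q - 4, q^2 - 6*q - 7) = q + 1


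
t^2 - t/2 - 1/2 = (t - 1)*(t + 1/2)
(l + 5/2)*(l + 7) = l^2 + 19*l/2 + 35/2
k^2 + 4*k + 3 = (k + 1)*(k + 3)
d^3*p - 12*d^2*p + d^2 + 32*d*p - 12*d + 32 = (d - 8)*(d - 4)*(d*p + 1)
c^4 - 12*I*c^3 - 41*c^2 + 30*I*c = c*(c - 6*I)*(c - 5*I)*(c - I)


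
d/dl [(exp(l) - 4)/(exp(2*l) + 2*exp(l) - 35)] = (-2*(exp(l) - 4)*(exp(l) + 1) + exp(2*l) + 2*exp(l) - 35)*exp(l)/(exp(2*l) + 2*exp(l) - 35)^2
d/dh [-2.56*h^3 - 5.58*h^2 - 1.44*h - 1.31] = -7.68*h^2 - 11.16*h - 1.44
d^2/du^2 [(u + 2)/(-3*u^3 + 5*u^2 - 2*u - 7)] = 2*(-(u + 2)*(9*u^2 - 10*u + 2)^2 + (9*u^2 - 10*u + (u + 2)*(9*u - 5) + 2)*(3*u^3 - 5*u^2 + 2*u + 7))/(3*u^3 - 5*u^2 + 2*u + 7)^3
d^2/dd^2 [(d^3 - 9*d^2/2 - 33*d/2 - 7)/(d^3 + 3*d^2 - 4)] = 3*(-5*d^3 - 3*d^2 - 33*d - 13)/(d^6 + 3*d^5 - 3*d^4 - 11*d^3 + 6*d^2 + 12*d - 8)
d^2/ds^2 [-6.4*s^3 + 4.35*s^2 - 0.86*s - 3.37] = 8.7 - 38.4*s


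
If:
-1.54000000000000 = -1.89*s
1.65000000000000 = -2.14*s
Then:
No Solution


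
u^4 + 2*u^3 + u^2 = u^2*(u + 1)^2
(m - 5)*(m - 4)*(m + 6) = m^3 - 3*m^2 - 34*m + 120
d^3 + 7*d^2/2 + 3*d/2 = d*(d + 1/2)*(d + 3)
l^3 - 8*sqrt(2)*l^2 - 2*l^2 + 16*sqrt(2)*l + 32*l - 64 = (l - 2)*(l - 4*sqrt(2))^2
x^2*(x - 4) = x^3 - 4*x^2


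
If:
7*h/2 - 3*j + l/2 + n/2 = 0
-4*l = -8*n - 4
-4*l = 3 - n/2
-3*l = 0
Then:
No Solution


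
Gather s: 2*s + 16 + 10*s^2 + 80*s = 10*s^2 + 82*s + 16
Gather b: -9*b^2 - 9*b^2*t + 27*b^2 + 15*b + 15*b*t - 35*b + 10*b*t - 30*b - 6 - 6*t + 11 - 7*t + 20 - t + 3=b^2*(18 - 9*t) + b*(25*t - 50) - 14*t + 28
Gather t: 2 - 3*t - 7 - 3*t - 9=-6*t - 14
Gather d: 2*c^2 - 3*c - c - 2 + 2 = 2*c^2 - 4*c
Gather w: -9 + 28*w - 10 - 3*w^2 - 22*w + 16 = -3*w^2 + 6*w - 3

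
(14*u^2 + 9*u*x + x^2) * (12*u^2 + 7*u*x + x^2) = 168*u^4 + 206*u^3*x + 89*u^2*x^2 + 16*u*x^3 + x^4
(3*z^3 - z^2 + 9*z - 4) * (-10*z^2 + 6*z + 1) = -30*z^5 + 28*z^4 - 93*z^3 + 93*z^2 - 15*z - 4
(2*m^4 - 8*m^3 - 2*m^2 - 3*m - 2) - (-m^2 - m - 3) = 2*m^4 - 8*m^3 - m^2 - 2*m + 1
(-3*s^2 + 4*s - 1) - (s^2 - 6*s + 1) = -4*s^2 + 10*s - 2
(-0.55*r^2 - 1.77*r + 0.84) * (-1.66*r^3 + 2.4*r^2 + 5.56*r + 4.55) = 0.913*r^5 + 1.6182*r^4 - 8.7004*r^3 - 10.3277*r^2 - 3.3831*r + 3.822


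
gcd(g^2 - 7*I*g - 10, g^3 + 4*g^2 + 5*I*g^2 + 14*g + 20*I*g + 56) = g - 2*I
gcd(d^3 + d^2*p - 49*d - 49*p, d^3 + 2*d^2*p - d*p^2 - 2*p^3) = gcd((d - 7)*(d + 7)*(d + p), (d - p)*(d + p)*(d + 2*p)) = d + p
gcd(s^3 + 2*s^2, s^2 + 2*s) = s^2 + 2*s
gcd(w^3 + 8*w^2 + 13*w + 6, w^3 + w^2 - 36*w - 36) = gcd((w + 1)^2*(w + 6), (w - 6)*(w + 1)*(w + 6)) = w^2 + 7*w + 6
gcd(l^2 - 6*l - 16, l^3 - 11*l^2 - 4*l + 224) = l - 8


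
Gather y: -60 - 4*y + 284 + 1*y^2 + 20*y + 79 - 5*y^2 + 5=-4*y^2 + 16*y + 308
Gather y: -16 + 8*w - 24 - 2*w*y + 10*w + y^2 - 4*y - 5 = 18*w + y^2 + y*(-2*w - 4) - 45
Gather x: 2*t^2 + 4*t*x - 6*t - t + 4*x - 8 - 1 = 2*t^2 - 7*t + x*(4*t + 4) - 9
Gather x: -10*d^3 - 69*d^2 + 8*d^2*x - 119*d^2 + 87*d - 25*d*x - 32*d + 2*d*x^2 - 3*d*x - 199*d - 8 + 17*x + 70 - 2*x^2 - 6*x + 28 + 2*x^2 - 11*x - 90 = -10*d^3 - 188*d^2 + 2*d*x^2 - 144*d + x*(8*d^2 - 28*d)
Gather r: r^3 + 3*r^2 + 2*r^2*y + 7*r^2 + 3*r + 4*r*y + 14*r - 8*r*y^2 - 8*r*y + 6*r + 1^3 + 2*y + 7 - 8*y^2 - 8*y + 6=r^3 + r^2*(2*y + 10) + r*(-8*y^2 - 4*y + 23) - 8*y^2 - 6*y + 14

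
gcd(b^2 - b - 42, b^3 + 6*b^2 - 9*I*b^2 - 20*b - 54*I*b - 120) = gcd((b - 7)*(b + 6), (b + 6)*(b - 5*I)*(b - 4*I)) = b + 6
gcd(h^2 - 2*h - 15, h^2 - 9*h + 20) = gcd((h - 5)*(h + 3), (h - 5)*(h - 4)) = h - 5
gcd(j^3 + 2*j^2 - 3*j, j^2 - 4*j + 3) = j - 1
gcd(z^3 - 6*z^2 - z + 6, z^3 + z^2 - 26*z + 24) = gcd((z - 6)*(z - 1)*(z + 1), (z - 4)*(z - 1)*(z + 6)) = z - 1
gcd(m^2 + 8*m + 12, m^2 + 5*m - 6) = m + 6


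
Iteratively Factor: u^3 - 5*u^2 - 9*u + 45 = (u - 5)*(u^2 - 9) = (u - 5)*(u - 3)*(u + 3)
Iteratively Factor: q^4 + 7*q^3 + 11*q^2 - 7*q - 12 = (q + 4)*(q^3 + 3*q^2 - q - 3) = (q + 1)*(q + 4)*(q^2 + 2*q - 3) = (q - 1)*(q + 1)*(q + 4)*(q + 3)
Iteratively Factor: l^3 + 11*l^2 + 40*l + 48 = (l + 3)*(l^2 + 8*l + 16) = (l + 3)*(l + 4)*(l + 4)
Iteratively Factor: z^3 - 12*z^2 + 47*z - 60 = (z - 4)*(z^2 - 8*z + 15) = (z - 4)*(z - 3)*(z - 5)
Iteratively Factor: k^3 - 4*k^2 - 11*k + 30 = (k - 2)*(k^2 - 2*k - 15) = (k - 2)*(k + 3)*(k - 5)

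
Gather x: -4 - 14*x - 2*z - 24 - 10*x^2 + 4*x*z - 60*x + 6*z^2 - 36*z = -10*x^2 + x*(4*z - 74) + 6*z^2 - 38*z - 28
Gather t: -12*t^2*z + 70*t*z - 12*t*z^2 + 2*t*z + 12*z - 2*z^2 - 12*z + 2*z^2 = -12*t^2*z + t*(-12*z^2 + 72*z)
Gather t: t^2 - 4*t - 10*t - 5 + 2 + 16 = t^2 - 14*t + 13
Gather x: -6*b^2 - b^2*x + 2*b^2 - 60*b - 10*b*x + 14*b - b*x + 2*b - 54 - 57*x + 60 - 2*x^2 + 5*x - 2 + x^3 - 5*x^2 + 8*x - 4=-4*b^2 - 44*b + x^3 - 7*x^2 + x*(-b^2 - 11*b - 44)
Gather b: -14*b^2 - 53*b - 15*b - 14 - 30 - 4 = -14*b^2 - 68*b - 48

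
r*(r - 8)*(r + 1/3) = r^3 - 23*r^2/3 - 8*r/3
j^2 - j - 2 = (j - 2)*(j + 1)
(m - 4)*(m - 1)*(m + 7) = m^3 + 2*m^2 - 31*m + 28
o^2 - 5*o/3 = o*(o - 5/3)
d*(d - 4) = d^2 - 4*d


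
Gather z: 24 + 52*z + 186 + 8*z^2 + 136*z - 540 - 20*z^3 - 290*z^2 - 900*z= -20*z^3 - 282*z^2 - 712*z - 330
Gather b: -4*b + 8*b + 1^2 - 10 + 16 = 4*b + 7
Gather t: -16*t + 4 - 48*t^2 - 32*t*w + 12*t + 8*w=-48*t^2 + t*(-32*w - 4) + 8*w + 4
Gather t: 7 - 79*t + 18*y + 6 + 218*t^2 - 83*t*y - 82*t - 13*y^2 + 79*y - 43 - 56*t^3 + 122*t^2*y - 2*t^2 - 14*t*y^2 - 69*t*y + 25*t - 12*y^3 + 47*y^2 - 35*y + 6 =-56*t^3 + t^2*(122*y + 216) + t*(-14*y^2 - 152*y - 136) - 12*y^3 + 34*y^2 + 62*y - 24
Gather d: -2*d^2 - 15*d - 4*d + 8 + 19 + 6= -2*d^2 - 19*d + 33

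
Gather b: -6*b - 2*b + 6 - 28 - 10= -8*b - 32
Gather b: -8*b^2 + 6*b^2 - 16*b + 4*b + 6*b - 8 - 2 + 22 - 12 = -2*b^2 - 6*b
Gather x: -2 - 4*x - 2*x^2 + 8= -2*x^2 - 4*x + 6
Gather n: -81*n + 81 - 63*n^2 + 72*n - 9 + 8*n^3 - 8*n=8*n^3 - 63*n^2 - 17*n + 72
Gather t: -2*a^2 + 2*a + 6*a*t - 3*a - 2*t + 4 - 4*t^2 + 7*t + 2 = -2*a^2 - a - 4*t^2 + t*(6*a + 5) + 6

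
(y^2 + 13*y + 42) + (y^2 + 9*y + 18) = 2*y^2 + 22*y + 60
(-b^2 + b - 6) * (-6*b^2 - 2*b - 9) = 6*b^4 - 4*b^3 + 43*b^2 + 3*b + 54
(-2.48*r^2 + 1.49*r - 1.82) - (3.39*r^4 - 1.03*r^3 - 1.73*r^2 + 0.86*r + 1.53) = -3.39*r^4 + 1.03*r^3 - 0.75*r^2 + 0.63*r - 3.35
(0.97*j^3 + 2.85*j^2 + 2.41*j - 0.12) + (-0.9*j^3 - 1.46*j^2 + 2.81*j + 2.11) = 0.07*j^3 + 1.39*j^2 + 5.22*j + 1.99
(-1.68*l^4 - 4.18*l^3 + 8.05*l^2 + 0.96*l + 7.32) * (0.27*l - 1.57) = -0.4536*l^5 + 1.509*l^4 + 8.7361*l^3 - 12.3793*l^2 + 0.4692*l - 11.4924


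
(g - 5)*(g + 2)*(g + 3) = g^3 - 19*g - 30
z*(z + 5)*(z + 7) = z^3 + 12*z^2 + 35*z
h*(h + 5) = h^2 + 5*h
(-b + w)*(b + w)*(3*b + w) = -3*b^3 - b^2*w + 3*b*w^2 + w^3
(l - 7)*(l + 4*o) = l^2 + 4*l*o - 7*l - 28*o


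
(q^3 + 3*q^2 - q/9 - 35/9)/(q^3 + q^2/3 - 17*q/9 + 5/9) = (3*q + 7)/(3*q - 1)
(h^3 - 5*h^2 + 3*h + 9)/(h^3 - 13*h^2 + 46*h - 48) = (h^2 - 2*h - 3)/(h^2 - 10*h + 16)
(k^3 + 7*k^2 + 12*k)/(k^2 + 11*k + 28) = k*(k + 3)/(k + 7)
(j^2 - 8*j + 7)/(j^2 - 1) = (j - 7)/(j + 1)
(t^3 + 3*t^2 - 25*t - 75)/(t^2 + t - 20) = (t^2 - 2*t - 15)/(t - 4)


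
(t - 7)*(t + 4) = t^2 - 3*t - 28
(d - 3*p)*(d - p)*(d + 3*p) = d^3 - d^2*p - 9*d*p^2 + 9*p^3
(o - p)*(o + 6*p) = o^2 + 5*o*p - 6*p^2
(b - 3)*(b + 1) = b^2 - 2*b - 3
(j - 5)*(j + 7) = j^2 + 2*j - 35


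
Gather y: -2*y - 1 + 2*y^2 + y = 2*y^2 - y - 1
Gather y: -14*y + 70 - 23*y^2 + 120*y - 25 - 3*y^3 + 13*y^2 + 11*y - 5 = -3*y^3 - 10*y^2 + 117*y + 40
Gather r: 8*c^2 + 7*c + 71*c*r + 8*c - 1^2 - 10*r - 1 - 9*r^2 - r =8*c^2 + 15*c - 9*r^2 + r*(71*c - 11) - 2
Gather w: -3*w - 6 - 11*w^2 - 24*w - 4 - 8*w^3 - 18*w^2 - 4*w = -8*w^3 - 29*w^2 - 31*w - 10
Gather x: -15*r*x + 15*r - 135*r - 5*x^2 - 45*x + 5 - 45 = -120*r - 5*x^2 + x*(-15*r - 45) - 40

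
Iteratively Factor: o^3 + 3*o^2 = (o)*(o^2 + 3*o) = o^2*(o + 3)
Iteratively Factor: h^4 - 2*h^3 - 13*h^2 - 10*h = (h - 5)*(h^3 + 3*h^2 + 2*h) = (h - 5)*(h + 1)*(h^2 + 2*h) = (h - 5)*(h + 1)*(h + 2)*(h)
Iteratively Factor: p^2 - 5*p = (p - 5)*(p)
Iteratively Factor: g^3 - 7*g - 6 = (g + 2)*(g^2 - 2*g - 3) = (g - 3)*(g + 2)*(g + 1)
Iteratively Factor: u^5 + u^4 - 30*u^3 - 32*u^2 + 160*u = (u + 4)*(u^4 - 3*u^3 - 18*u^2 + 40*u) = u*(u + 4)*(u^3 - 3*u^2 - 18*u + 40) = u*(u - 5)*(u + 4)*(u^2 + 2*u - 8) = u*(u - 5)*(u - 2)*(u + 4)*(u + 4)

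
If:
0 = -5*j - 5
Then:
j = -1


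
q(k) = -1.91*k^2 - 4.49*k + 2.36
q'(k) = -3.82*k - 4.49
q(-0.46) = 4.02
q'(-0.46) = -2.73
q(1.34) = -7.09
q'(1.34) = -9.61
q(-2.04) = 3.57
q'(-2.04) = 3.30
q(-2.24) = 2.83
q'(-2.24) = 4.07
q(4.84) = -64.11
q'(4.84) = -22.98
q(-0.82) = 4.76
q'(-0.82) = -1.36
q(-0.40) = 3.85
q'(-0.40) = -2.96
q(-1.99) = 3.73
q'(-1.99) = 3.11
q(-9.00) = -111.94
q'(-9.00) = 29.89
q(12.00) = -326.56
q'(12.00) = -50.33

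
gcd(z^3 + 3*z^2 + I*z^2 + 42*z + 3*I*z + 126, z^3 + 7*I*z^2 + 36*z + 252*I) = z^2 + I*z + 42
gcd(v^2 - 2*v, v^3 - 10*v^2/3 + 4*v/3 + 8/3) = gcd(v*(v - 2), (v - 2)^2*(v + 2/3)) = v - 2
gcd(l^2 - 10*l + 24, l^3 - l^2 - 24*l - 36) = l - 6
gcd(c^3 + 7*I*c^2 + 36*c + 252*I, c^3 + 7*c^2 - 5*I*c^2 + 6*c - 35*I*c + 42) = c - 6*I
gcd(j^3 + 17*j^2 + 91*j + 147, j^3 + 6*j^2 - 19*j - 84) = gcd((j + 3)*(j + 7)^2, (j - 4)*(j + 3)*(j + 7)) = j^2 + 10*j + 21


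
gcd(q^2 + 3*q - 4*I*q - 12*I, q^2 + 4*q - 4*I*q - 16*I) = q - 4*I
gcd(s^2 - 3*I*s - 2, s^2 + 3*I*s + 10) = s - 2*I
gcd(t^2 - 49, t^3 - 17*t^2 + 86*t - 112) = t - 7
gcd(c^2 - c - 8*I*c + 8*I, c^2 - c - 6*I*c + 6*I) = c - 1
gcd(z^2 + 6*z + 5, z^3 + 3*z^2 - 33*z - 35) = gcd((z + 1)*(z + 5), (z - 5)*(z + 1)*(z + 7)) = z + 1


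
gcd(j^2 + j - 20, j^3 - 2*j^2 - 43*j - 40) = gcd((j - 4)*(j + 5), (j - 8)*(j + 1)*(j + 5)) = j + 5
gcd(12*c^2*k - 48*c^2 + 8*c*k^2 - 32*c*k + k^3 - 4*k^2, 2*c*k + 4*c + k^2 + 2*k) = 2*c + k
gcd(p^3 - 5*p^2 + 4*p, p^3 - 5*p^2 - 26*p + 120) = p - 4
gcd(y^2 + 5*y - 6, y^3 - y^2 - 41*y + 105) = 1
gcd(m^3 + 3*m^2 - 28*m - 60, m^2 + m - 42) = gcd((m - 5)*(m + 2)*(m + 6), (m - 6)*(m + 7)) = 1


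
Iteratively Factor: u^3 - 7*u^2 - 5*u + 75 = (u + 3)*(u^2 - 10*u + 25) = (u - 5)*(u + 3)*(u - 5)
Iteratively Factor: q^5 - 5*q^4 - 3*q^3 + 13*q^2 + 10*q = (q)*(q^4 - 5*q^3 - 3*q^2 + 13*q + 10) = q*(q + 1)*(q^3 - 6*q^2 + 3*q + 10) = q*(q + 1)^2*(q^2 - 7*q + 10) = q*(q - 2)*(q + 1)^2*(q - 5)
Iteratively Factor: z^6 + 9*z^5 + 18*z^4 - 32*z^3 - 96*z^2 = (z)*(z^5 + 9*z^4 + 18*z^3 - 32*z^2 - 96*z) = z*(z + 3)*(z^4 + 6*z^3 - 32*z) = z*(z - 2)*(z + 3)*(z^3 + 8*z^2 + 16*z) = z*(z - 2)*(z + 3)*(z + 4)*(z^2 + 4*z) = z^2*(z - 2)*(z + 3)*(z + 4)*(z + 4)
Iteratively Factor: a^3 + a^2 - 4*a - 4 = (a - 2)*(a^2 + 3*a + 2) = (a - 2)*(a + 2)*(a + 1)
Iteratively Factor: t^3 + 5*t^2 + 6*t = (t + 2)*(t^2 + 3*t) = (t + 2)*(t + 3)*(t)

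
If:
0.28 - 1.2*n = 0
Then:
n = 0.23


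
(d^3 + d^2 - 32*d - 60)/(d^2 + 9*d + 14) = (d^2 - d - 30)/(d + 7)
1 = 1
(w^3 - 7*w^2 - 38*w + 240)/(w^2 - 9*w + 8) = (w^2 + w - 30)/(w - 1)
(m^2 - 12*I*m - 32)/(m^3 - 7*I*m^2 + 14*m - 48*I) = (m - 4*I)/(m^2 + I*m + 6)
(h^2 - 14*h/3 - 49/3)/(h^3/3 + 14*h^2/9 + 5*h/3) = 3*(3*h^2 - 14*h - 49)/(h*(3*h^2 + 14*h + 15))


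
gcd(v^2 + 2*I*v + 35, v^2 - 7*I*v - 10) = v - 5*I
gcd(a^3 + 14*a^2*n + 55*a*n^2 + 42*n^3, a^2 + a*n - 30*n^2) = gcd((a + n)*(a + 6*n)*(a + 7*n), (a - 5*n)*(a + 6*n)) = a + 6*n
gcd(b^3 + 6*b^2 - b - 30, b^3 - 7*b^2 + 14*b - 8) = b - 2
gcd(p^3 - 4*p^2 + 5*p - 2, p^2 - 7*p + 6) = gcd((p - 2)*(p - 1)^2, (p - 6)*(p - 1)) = p - 1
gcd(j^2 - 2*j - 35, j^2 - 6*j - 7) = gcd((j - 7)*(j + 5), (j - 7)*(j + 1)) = j - 7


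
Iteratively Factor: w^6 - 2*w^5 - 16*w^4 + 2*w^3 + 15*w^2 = (w + 3)*(w^5 - 5*w^4 - w^3 + 5*w^2) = w*(w + 3)*(w^4 - 5*w^3 - w^2 + 5*w) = w*(w + 1)*(w + 3)*(w^3 - 6*w^2 + 5*w) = w*(w - 5)*(w + 1)*(w + 3)*(w^2 - w) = w*(w - 5)*(w - 1)*(w + 1)*(w + 3)*(w)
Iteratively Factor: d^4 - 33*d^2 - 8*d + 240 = (d - 3)*(d^3 + 3*d^2 - 24*d - 80) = (d - 5)*(d - 3)*(d^2 + 8*d + 16) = (d - 5)*(d - 3)*(d + 4)*(d + 4)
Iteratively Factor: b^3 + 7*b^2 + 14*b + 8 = (b + 1)*(b^2 + 6*b + 8) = (b + 1)*(b + 4)*(b + 2)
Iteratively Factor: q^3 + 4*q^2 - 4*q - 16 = (q + 2)*(q^2 + 2*q - 8) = (q + 2)*(q + 4)*(q - 2)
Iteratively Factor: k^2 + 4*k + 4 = (k + 2)*(k + 2)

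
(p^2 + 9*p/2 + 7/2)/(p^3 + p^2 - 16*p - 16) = (p + 7/2)/(p^2 - 16)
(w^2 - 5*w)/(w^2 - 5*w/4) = 4*(w - 5)/(4*w - 5)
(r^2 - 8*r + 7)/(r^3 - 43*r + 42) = (r - 7)/(r^2 + r - 42)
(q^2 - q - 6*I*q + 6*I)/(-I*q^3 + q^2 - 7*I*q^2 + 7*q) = (I*q^2 + q*(6 - I) - 6)/(q*(q^2 + q*(7 + I) + 7*I))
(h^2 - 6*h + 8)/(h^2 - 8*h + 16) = (h - 2)/(h - 4)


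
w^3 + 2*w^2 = w^2*(w + 2)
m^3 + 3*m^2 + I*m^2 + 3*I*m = m*(m + 3)*(m + I)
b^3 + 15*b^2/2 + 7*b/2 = b*(b + 1/2)*(b + 7)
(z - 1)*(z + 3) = z^2 + 2*z - 3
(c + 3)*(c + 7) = c^2 + 10*c + 21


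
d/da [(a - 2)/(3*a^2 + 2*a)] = (-3*a^2 + 12*a + 4)/(a^2*(9*a^2 + 12*a + 4))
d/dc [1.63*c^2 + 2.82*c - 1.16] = 3.26*c + 2.82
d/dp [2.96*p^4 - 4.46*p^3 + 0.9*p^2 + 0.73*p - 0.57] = 11.84*p^3 - 13.38*p^2 + 1.8*p + 0.73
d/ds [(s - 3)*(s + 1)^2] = (s + 1)*(3*s - 5)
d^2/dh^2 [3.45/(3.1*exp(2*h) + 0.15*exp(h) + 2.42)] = (3.45*(6.2*exp(h) + 0.15)*(12.4*exp(h) + 0.3)*exp(h) - (42.78*exp(h) + 0.5175)*(3.1*exp(2*h) + 0.15*exp(h) + 2.42))*exp(h)/(3.1*exp(2*h) + 0.15*exp(h) + 2.42)^3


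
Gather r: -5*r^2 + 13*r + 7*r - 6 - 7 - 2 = -5*r^2 + 20*r - 15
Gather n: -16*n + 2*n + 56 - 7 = 49 - 14*n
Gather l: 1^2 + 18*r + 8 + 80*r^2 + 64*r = 80*r^2 + 82*r + 9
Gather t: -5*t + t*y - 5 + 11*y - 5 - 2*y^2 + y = t*(y - 5) - 2*y^2 + 12*y - 10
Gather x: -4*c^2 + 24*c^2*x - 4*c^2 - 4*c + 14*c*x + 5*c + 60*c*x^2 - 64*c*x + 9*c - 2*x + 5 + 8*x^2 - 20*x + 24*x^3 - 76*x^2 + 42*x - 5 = -8*c^2 + 10*c + 24*x^3 + x^2*(60*c - 68) + x*(24*c^2 - 50*c + 20)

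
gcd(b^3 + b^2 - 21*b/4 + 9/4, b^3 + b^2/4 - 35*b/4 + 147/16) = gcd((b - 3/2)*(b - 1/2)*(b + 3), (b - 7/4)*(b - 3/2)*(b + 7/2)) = b - 3/2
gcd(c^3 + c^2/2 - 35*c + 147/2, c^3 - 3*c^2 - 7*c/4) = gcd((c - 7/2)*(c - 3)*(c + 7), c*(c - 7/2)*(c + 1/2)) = c - 7/2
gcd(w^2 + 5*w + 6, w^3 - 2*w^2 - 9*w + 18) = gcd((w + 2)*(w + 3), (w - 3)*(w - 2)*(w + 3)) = w + 3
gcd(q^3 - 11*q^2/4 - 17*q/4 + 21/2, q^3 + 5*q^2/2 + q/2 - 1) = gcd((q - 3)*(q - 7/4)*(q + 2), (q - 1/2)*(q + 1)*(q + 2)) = q + 2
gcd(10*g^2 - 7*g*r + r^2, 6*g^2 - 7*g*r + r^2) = 1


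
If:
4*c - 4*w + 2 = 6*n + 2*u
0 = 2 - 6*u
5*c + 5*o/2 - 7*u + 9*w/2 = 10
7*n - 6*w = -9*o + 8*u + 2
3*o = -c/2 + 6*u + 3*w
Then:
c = -88/1073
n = -2846/3219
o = 7268/3219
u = 1/3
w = 5078/3219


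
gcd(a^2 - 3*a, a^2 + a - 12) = a - 3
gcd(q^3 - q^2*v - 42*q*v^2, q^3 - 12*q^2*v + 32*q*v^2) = q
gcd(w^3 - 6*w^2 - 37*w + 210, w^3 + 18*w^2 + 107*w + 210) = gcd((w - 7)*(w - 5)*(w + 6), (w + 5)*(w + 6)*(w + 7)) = w + 6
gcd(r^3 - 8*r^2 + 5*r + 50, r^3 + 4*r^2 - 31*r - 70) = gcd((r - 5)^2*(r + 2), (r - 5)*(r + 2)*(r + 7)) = r^2 - 3*r - 10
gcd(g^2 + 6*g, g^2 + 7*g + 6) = g + 6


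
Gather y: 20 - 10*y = 20 - 10*y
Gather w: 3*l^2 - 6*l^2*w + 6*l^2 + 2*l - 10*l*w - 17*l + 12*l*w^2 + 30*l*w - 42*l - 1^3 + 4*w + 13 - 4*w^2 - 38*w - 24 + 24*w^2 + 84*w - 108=9*l^2 - 57*l + w^2*(12*l + 20) + w*(-6*l^2 + 20*l + 50) - 120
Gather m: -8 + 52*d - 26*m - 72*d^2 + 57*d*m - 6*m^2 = -72*d^2 + 52*d - 6*m^2 + m*(57*d - 26) - 8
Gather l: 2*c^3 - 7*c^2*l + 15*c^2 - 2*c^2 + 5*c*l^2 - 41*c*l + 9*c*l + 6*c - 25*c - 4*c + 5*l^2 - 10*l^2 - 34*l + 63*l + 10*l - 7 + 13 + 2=2*c^3 + 13*c^2 - 23*c + l^2*(5*c - 5) + l*(-7*c^2 - 32*c + 39) + 8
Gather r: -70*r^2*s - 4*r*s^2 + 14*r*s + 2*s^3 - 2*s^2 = -70*r^2*s + r*(-4*s^2 + 14*s) + 2*s^3 - 2*s^2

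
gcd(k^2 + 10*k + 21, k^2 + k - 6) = k + 3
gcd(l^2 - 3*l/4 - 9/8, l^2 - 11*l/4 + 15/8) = l - 3/2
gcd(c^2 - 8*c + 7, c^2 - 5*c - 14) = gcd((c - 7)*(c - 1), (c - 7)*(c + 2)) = c - 7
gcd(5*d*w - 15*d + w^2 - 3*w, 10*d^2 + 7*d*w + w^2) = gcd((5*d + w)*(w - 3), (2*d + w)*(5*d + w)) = 5*d + w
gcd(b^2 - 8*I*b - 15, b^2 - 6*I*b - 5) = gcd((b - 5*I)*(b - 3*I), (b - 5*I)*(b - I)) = b - 5*I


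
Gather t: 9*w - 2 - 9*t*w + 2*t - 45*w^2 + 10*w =t*(2 - 9*w) - 45*w^2 + 19*w - 2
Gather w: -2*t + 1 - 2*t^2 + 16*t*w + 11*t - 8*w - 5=-2*t^2 + 9*t + w*(16*t - 8) - 4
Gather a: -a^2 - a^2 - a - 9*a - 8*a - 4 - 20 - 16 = -2*a^2 - 18*a - 40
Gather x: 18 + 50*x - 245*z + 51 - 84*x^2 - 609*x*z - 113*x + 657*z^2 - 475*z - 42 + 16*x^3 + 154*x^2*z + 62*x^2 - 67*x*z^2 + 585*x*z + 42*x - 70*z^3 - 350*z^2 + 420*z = 16*x^3 + x^2*(154*z - 22) + x*(-67*z^2 - 24*z - 21) - 70*z^3 + 307*z^2 - 300*z + 27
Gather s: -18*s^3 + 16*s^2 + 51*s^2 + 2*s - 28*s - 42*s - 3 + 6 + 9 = -18*s^3 + 67*s^2 - 68*s + 12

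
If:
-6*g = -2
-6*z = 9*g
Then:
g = 1/3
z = -1/2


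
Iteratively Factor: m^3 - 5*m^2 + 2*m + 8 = (m + 1)*(m^2 - 6*m + 8) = (m - 2)*(m + 1)*(m - 4)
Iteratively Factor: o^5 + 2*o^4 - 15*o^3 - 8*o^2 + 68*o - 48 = (o - 2)*(o^4 + 4*o^3 - 7*o^2 - 22*o + 24) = (o - 2)^2*(o^3 + 6*o^2 + 5*o - 12) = (o - 2)^2*(o + 3)*(o^2 + 3*o - 4) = (o - 2)^2*(o - 1)*(o + 3)*(o + 4)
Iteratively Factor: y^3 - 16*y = (y - 4)*(y^2 + 4*y) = (y - 4)*(y + 4)*(y)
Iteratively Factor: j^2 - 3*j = (j)*(j - 3)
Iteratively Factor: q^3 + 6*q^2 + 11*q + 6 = (q + 2)*(q^2 + 4*q + 3) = (q + 2)*(q + 3)*(q + 1)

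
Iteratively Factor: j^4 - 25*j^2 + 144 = (j - 4)*(j^3 + 4*j^2 - 9*j - 36) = (j - 4)*(j + 3)*(j^2 + j - 12) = (j - 4)*(j + 3)*(j + 4)*(j - 3)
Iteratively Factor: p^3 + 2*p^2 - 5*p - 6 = (p + 1)*(p^2 + p - 6) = (p - 2)*(p + 1)*(p + 3)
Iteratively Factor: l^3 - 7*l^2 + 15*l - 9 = (l - 3)*(l^2 - 4*l + 3) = (l - 3)^2*(l - 1)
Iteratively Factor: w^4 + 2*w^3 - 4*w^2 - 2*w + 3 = (w - 1)*(w^3 + 3*w^2 - w - 3) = (w - 1)^2*(w^2 + 4*w + 3) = (w - 1)^2*(w + 3)*(w + 1)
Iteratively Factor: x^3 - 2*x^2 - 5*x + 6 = (x - 1)*(x^2 - x - 6) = (x - 1)*(x + 2)*(x - 3)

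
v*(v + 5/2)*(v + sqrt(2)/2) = v^3 + sqrt(2)*v^2/2 + 5*v^2/2 + 5*sqrt(2)*v/4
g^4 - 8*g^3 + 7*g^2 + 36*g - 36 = (g - 6)*(g - 3)*(g - 1)*(g + 2)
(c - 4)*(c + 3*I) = c^2 - 4*c + 3*I*c - 12*I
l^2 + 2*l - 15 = (l - 3)*(l + 5)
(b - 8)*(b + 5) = b^2 - 3*b - 40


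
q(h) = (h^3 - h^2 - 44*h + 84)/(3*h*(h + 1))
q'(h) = (3*h^2 - 2*h - 44)/(3*h*(h + 1)) - (h^3 - h^2 - 44*h + 84)/(3*h*(h + 1)^2) - (h^3 - h^2 - 44*h + 84)/(3*h^2*(h + 1))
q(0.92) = 8.20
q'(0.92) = -21.35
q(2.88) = -0.81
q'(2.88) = -0.25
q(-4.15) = 4.54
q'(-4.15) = 2.94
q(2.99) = -0.83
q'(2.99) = -0.16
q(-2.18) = 21.36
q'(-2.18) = 24.61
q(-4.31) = 4.09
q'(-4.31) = 2.66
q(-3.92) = 5.27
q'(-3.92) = 3.44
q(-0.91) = -498.41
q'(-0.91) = 5151.71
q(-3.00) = 10.00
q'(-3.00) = 7.72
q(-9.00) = -1.53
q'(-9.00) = 0.64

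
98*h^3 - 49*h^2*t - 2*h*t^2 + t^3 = (-7*h + t)*(-2*h + t)*(7*h + t)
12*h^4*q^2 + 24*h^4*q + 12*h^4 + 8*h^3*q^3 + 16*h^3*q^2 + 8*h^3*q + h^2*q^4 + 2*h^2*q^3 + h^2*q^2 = (2*h + q)*(6*h + q)*(h*q + h)^2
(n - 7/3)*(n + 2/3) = n^2 - 5*n/3 - 14/9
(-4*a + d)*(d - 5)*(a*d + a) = -4*a^2*d^2 + 16*a^2*d + 20*a^2 + a*d^3 - 4*a*d^2 - 5*a*d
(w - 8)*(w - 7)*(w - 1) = w^3 - 16*w^2 + 71*w - 56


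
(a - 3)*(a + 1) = a^2 - 2*a - 3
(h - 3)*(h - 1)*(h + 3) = h^3 - h^2 - 9*h + 9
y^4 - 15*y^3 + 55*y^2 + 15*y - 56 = (y - 8)*(y - 7)*(y - 1)*(y + 1)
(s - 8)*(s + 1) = s^2 - 7*s - 8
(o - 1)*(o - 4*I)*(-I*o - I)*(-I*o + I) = -o^4 + o^3 + 4*I*o^3 + o^2 - 4*I*o^2 - o - 4*I*o + 4*I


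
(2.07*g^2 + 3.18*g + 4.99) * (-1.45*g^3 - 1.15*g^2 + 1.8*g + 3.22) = -3.0015*g^5 - 6.9915*g^4 - 7.1665*g^3 + 6.6509*g^2 + 19.2216*g + 16.0678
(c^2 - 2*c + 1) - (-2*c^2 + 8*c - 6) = 3*c^2 - 10*c + 7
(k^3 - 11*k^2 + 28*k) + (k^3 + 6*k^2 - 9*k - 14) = 2*k^3 - 5*k^2 + 19*k - 14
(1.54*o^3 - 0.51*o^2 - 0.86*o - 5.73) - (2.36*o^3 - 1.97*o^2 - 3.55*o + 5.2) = -0.82*o^3 + 1.46*o^2 + 2.69*o - 10.93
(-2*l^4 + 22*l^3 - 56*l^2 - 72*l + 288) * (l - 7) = -2*l^5 + 36*l^4 - 210*l^3 + 320*l^2 + 792*l - 2016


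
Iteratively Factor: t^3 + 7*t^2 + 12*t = (t + 4)*(t^2 + 3*t) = (t + 3)*(t + 4)*(t)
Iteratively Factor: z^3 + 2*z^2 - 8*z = (z)*(z^2 + 2*z - 8) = z*(z - 2)*(z + 4)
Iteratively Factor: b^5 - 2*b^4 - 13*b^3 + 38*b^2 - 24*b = (b - 3)*(b^4 + b^3 - 10*b^2 + 8*b) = b*(b - 3)*(b^3 + b^2 - 10*b + 8) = b*(b - 3)*(b - 1)*(b^2 + 2*b - 8) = b*(b - 3)*(b - 2)*(b - 1)*(b + 4)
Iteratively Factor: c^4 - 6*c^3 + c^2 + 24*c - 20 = (c + 2)*(c^3 - 8*c^2 + 17*c - 10) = (c - 2)*(c + 2)*(c^2 - 6*c + 5) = (c - 2)*(c - 1)*(c + 2)*(c - 5)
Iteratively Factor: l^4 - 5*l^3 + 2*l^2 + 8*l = (l - 4)*(l^3 - l^2 - 2*l) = l*(l - 4)*(l^2 - l - 2) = l*(l - 4)*(l + 1)*(l - 2)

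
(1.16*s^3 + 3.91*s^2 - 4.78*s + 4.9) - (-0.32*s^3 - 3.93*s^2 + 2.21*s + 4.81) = 1.48*s^3 + 7.84*s^2 - 6.99*s + 0.0900000000000007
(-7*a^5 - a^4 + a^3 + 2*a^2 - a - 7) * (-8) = 56*a^5 + 8*a^4 - 8*a^3 - 16*a^2 + 8*a + 56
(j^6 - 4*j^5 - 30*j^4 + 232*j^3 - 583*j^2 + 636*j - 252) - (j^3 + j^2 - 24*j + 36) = j^6 - 4*j^5 - 30*j^4 + 231*j^3 - 584*j^2 + 660*j - 288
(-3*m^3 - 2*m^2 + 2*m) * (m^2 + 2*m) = -3*m^5 - 8*m^4 - 2*m^3 + 4*m^2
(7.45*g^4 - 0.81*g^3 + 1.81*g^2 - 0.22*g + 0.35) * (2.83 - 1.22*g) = -9.089*g^5 + 22.0717*g^4 - 4.5005*g^3 + 5.3907*g^2 - 1.0496*g + 0.9905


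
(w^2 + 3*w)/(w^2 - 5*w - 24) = w/(w - 8)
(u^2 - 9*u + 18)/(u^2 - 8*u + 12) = (u - 3)/(u - 2)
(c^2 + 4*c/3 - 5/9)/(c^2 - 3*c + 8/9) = (3*c + 5)/(3*c - 8)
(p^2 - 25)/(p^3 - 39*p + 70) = (p + 5)/(p^2 + 5*p - 14)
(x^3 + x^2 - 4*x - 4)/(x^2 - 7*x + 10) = (x^2 + 3*x + 2)/(x - 5)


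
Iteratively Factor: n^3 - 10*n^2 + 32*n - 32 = (n - 4)*(n^2 - 6*n + 8) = (n - 4)^2*(n - 2)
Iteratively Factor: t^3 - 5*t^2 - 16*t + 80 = (t + 4)*(t^2 - 9*t + 20) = (t - 5)*(t + 4)*(t - 4)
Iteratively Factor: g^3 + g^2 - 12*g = (g)*(g^2 + g - 12) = g*(g - 3)*(g + 4)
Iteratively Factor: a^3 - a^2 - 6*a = (a + 2)*(a^2 - 3*a) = (a - 3)*(a + 2)*(a)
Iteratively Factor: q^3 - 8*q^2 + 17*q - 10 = (q - 2)*(q^2 - 6*q + 5) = (q - 5)*(q - 2)*(q - 1)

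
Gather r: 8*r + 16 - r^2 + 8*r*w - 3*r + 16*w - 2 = -r^2 + r*(8*w + 5) + 16*w + 14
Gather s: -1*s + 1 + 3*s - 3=2*s - 2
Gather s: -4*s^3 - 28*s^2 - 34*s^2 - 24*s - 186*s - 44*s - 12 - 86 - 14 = -4*s^3 - 62*s^2 - 254*s - 112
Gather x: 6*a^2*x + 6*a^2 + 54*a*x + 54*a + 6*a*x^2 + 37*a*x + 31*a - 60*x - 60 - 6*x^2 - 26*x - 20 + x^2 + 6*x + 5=6*a^2 + 85*a + x^2*(6*a - 5) + x*(6*a^2 + 91*a - 80) - 75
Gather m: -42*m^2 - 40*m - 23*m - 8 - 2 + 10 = -42*m^2 - 63*m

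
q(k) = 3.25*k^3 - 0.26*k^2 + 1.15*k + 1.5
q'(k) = 9.75*k^2 - 0.52*k + 1.15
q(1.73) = 19.54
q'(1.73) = 29.43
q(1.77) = 20.74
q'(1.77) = 30.78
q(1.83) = 22.65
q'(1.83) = 32.85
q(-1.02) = -3.39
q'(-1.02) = 11.82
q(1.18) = 7.83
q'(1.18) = 14.11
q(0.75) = 3.59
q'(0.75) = 6.24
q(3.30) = 119.26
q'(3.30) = 105.61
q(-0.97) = -2.83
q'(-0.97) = 10.83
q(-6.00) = -716.76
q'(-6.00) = 355.27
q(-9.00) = -2399.16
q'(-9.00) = 795.58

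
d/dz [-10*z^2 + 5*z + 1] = 5 - 20*z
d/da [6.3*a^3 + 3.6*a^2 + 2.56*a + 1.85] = 18.9*a^2 + 7.2*a + 2.56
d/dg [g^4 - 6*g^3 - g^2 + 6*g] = 4*g^3 - 18*g^2 - 2*g + 6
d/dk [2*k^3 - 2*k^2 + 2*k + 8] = 6*k^2 - 4*k + 2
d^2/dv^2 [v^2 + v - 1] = 2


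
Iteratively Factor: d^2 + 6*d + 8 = (d + 2)*(d + 4)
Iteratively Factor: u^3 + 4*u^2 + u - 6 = (u + 2)*(u^2 + 2*u - 3) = (u - 1)*(u + 2)*(u + 3)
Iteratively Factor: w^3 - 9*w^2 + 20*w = (w - 5)*(w^2 - 4*w) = w*(w - 5)*(w - 4)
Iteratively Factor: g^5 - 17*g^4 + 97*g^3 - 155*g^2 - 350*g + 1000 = (g + 2)*(g^4 - 19*g^3 + 135*g^2 - 425*g + 500) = (g - 4)*(g + 2)*(g^3 - 15*g^2 + 75*g - 125) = (g - 5)*(g - 4)*(g + 2)*(g^2 - 10*g + 25) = (g - 5)^2*(g - 4)*(g + 2)*(g - 5)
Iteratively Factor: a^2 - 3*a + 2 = (a - 1)*(a - 2)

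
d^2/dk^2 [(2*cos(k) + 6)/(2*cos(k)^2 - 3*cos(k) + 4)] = 2*(36*sin(k)^4*cos(k) + 54*sin(k)^4 + 21*sin(k)^2 + 247*cos(k)/2 - 39*cos(3*k)/2 - 2*cos(5*k) - 105)/(2*sin(k)^2 + 3*cos(k) - 6)^3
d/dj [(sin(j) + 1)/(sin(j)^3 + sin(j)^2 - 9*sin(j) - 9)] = -sin(2*j)/((sin(j) - 3)^2*(sin(j) + 3)^2)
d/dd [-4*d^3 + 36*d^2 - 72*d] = -12*d^2 + 72*d - 72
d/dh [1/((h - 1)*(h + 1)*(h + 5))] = (-(h - 1)*(h + 1) - (h - 1)*(h + 5) - (h + 1)*(h + 5))/((h - 1)^2*(h + 1)^2*(h + 5)^2)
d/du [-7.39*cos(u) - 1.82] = 7.39*sin(u)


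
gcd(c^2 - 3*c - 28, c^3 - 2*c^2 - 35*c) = c - 7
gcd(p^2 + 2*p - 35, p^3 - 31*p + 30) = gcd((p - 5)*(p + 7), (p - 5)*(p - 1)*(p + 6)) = p - 5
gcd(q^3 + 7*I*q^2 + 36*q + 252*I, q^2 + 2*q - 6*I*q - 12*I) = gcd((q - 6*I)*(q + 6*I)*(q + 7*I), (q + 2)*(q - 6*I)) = q - 6*I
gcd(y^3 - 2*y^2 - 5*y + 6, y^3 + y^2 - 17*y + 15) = y^2 - 4*y + 3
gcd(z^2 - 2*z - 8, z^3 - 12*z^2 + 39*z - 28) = z - 4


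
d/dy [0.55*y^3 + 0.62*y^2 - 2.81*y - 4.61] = 1.65*y^2 + 1.24*y - 2.81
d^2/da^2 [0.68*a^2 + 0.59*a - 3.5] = 1.36000000000000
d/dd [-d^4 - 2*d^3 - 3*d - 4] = -4*d^3 - 6*d^2 - 3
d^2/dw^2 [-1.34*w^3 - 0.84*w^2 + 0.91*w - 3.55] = -8.04*w - 1.68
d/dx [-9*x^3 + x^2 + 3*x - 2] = -27*x^2 + 2*x + 3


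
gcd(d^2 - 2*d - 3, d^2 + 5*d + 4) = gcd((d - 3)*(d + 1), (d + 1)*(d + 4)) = d + 1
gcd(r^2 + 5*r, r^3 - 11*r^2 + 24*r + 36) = 1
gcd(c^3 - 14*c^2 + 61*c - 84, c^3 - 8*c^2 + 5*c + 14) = c - 7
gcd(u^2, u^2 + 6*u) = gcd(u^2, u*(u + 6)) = u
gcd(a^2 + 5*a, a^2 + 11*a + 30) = a + 5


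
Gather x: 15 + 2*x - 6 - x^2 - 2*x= 9 - x^2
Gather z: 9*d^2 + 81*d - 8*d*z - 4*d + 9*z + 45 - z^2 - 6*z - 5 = 9*d^2 + 77*d - z^2 + z*(3 - 8*d) + 40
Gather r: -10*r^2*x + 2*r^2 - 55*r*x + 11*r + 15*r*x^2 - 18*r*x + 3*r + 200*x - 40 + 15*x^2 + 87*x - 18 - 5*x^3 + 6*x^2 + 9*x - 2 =r^2*(2 - 10*x) + r*(15*x^2 - 73*x + 14) - 5*x^3 + 21*x^2 + 296*x - 60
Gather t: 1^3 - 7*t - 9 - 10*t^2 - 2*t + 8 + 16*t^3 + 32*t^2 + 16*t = 16*t^3 + 22*t^2 + 7*t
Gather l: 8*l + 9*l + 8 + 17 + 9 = 17*l + 34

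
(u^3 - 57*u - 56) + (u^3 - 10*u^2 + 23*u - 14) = 2*u^3 - 10*u^2 - 34*u - 70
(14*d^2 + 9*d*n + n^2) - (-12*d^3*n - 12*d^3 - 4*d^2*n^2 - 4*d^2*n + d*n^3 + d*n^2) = 12*d^3*n + 12*d^3 + 4*d^2*n^2 + 4*d^2*n + 14*d^2 - d*n^3 - d*n^2 + 9*d*n + n^2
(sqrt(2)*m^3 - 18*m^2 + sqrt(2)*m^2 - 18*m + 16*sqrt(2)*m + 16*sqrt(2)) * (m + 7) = sqrt(2)*m^4 - 18*m^3 + 8*sqrt(2)*m^3 - 144*m^2 + 23*sqrt(2)*m^2 - 126*m + 128*sqrt(2)*m + 112*sqrt(2)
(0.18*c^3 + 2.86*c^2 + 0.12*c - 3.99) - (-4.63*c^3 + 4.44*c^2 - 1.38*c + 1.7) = 4.81*c^3 - 1.58*c^2 + 1.5*c - 5.69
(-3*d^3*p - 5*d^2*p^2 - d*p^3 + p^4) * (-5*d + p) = 15*d^4*p + 22*d^3*p^2 - 6*d*p^4 + p^5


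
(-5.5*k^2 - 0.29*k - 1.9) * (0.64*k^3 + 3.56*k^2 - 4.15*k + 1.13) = -3.52*k^5 - 19.7656*k^4 + 20.5766*k^3 - 11.7755*k^2 + 7.5573*k - 2.147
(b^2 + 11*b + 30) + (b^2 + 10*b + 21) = 2*b^2 + 21*b + 51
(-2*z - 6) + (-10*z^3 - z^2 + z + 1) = -10*z^3 - z^2 - z - 5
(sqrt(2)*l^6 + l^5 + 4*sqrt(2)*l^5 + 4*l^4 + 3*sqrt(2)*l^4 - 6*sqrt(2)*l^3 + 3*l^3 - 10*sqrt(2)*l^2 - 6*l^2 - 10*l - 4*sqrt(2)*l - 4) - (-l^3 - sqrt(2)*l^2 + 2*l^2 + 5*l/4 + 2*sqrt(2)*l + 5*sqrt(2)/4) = sqrt(2)*l^6 + l^5 + 4*sqrt(2)*l^5 + 4*l^4 + 3*sqrt(2)*l^4 - 6*sqrt(2)*l^3 + 4*l^3 - 9*sqrt(2)*l^2 - 8*l^2 - 45*l/4 - 6*sqrt(2)*l - 4 - 5*sqrt(2)/4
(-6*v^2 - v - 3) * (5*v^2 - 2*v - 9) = -30*v^4 + 7*v^3 + 41*v^2 + 15*v + 27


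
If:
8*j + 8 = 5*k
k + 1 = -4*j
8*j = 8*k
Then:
No Solution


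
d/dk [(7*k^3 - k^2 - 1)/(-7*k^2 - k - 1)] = (k*(2 - 21*k)*(7*k^2 + k + 1) - (14*k + 1)*(-7*k^3 + k^2 + 1))/(7*k^2 + k + 1)^2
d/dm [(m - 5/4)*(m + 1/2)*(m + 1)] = 3*m^2 + m/2 - 11/8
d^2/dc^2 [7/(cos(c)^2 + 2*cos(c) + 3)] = 7*(-8*sin(c)^4 - 12*sin(c)^2 + 27*cos(c) - 3*cos(3*c) + 24)/(2*(-sin(c)^2 + 2*cos(c) + 4)^3)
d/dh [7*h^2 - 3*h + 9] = 14*h - 3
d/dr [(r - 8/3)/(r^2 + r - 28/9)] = 9*(-9*r^2 + 48*r - 4)/(81*r^4 + 162*r^3 - 423*r^2 - 504*r + 784)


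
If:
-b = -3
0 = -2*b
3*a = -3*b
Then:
No Solution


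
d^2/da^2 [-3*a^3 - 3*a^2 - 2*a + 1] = -18*a - 6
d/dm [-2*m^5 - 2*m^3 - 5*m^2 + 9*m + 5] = -10*m^4 - 6*m^2 - 10*m + 9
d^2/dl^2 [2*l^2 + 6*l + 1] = 4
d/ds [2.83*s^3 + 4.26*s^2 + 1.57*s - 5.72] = 8.49*s^2 + 8.52*s + 1.57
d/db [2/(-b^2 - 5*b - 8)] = 2*(2*b + 5)/(b^2 + 5*b + 8)^2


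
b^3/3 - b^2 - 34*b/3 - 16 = (b/3 + 1)*(b - 8)*(b + 2)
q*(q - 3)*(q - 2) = q^3 - 5*q^2 + 6*q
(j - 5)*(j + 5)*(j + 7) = j^3 + 7*j^2 - 25*j - 175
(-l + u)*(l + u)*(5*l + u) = -5*l^3 - l^2*u + 5*l*u^2 + u^3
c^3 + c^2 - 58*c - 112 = (c - 8)*(c + 2)*(c + 7)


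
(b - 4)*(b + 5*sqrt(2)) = b^2 - 4*b + 5*sqrt(2)*b - 20*sqrt(2)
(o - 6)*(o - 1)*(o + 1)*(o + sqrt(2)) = o^4 - 6*o^3 + sqrt(2)*o^3 - 6*sqrt(2)*o^2 - o^2 - sqrt(2)*o + 6*o + 6*sqrt(2)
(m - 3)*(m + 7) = m^2 + 4*m - 21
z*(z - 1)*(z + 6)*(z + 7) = z^4 + 12*z^3 + 29*z^2 - 42*z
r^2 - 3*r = r*(r - 3)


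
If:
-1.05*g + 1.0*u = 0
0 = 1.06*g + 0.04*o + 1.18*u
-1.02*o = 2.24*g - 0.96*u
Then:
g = 0.00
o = 0.00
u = 0.00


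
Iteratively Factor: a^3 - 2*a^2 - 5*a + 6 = (a - 3)*(a^2 + a - 2) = (a - 3)*(a + 2)*(a - 1)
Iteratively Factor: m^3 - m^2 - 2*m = (m)*(m^2 - m - 2) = m*(m + 1)*(m - 2)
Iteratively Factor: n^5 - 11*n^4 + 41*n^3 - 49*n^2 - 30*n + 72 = (n - 4)*(n^4 - 7*n^3 + 13*n^2 + 3*n - 18) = (n - 4)*(n - 3)*(n^3 - 4*n^2 + n + 6) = (n - 4)*(n - 3)*(n - 2)*(n^2 - 2*n - 3) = (n - 4)*(n - 3)*(n - 2)*(n + 1)*(n - 3)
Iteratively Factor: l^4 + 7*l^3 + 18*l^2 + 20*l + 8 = (l + 1)*(l^3 + 6*l^2 + 12*l + 8) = (l + 1)*(l + 2)*(l^2 + 4*l + 4) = (l + 1)*(l + 2)^2*(l + 2)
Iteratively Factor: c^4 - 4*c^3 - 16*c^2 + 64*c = (c - 4)*(c^3 - 16*c) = (c - 4)*(c + 4)*(c^2 - 4*c) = (c - 4)^2*(c + 4)*(c)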